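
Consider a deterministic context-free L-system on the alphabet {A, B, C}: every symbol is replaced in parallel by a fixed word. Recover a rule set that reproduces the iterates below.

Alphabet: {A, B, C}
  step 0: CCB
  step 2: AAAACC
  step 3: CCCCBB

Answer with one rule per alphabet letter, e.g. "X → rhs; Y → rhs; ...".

A->C, B->AA, C->B

  step 2 ⇒ step 3: AAAACC ⇒ C·C·C·C·B·B
    A ↦ C
    C ↦ B
    B ↦ AA  (constrained at step 0)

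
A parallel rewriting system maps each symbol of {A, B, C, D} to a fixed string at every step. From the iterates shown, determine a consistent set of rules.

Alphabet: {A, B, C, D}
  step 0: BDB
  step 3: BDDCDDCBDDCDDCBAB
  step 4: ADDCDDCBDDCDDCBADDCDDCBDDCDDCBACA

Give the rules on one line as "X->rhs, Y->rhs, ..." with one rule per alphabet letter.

A->C, B->A, C->B, D->DDC

  step 3 ⇒ step 4: BDDCDDCBDDCDDCBAB ⇒ A·DDC·DDC·B·DDC·DDC·B·A·DDC·DDC·B·DDC·DDC·B·A·C·A
    A ↦ C
    B ↦ A
    C ↦ B
    D ↦ DDC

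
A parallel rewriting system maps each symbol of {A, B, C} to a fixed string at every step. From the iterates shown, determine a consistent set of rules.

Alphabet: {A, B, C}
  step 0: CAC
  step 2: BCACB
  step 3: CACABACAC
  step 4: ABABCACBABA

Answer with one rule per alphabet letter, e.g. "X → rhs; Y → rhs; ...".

A->B, B->CAC, C->A

  step 3 ⇒ step 4: CACABACAC ⇒ A·B·A·B·CAC·B·A·B·A
    A ↦ B
    B ↦ CAC
    C ↦ A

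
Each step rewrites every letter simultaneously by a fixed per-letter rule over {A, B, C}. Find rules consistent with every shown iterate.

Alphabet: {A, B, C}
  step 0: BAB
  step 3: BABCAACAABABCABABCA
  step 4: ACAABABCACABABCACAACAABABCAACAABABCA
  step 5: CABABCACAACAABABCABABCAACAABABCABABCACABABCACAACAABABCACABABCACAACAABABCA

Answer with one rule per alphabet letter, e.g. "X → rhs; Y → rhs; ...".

  step 4 ⇒ step 5: ACAABABCACABABCACAACAABABCAACAABABCA ⇒ CA·BAB·CA·CA·A·CA·A·BAB·CA·BAB·CA·A·CA·A·BAB·CA·BAB·CA·CA·BAB·CA·CA·A·CA·A·BAB·CA·CA·BAB·CA·CA·A·CA·A·BAB·CA
    A ↦ CA
    B ↦ A
    C ↦ BAB

A->CA, B->A, C->BAB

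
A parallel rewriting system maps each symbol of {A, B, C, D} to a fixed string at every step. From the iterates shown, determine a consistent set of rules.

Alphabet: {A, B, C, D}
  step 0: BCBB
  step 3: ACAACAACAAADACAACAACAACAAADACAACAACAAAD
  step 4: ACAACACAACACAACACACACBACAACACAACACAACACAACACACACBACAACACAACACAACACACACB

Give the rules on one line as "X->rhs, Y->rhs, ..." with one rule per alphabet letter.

  step 3 ⇒ step 4: ACAACAACAAADACAACAACAACAAADACAACAACAAAD ⇒ AC·A·AC·AC·A·AC·AC·A·AC·AC·AC·ACB·AC·A·AC·AC·A·AC·AC·A·AC·AC·A·AC·AC·AC·ACB·AC·A·AC·AC·A·AC·AC·A·AC·AC·AC·ACB
    A ↦ AC
    C ↦ A
    D ↦ ACB
    B ↦ AAD  (constrained at step 0)

A->AC, B->AAD, C->A, D->ACB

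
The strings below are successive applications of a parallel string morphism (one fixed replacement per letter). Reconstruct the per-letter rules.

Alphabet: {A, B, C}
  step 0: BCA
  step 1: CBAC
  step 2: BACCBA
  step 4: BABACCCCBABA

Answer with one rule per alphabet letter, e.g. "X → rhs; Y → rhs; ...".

A->C, B->C, C->BA

  step 1 ⇒ step 2: CBAC ⇒ BA·C·C·BA
    A ↦ C
    B ↦ C
    C ↦ BA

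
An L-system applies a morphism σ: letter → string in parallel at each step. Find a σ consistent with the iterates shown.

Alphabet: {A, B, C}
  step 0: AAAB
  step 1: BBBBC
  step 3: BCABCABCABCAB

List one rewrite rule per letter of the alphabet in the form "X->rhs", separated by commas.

A->B, B->BC, C->A

  step 0 ⇒ step 1: AAAB ⇒ B·B·B·BC
    A ↦ B
    B ↦ BC
    C ↦ A  (constrained at step 1)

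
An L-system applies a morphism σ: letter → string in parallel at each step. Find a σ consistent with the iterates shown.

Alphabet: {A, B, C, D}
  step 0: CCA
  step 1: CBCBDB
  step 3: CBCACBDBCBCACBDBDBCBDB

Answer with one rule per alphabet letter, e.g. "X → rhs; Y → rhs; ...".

  step 0 ⇒ step 1: CCA ⇒ CB·CB·DB
    A ↦ DB
    C ↦ CB
    B ↦ CA  (constrained at step 1)
    D ↦ A  (constrained at step 1)

A->DB, B->CA, C->CB, D->A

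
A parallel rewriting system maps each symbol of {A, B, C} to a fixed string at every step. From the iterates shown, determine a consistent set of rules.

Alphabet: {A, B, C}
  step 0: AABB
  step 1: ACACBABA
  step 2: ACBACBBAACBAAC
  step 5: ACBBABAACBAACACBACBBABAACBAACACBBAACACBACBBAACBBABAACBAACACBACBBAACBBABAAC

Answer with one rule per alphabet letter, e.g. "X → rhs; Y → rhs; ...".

  step 1 ⇒ step 2: ACACBABA ⇒ AC·B·AC·B·BA·AC·BA·AC
    A ↦ AC
    B ↦ BA
    C ↦ B

A->AC, B->BA, C->B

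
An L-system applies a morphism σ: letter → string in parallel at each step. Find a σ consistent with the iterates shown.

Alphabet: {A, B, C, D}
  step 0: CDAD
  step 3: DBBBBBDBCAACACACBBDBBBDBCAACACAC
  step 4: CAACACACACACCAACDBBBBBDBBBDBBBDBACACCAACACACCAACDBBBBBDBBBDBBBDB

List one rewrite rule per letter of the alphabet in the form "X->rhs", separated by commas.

A->BB, B->AC, C->DB, D->CA

  step 3 ⇒ step 4: DBBBBBDBCAACACACBBDBBBDBCAACACAC ⇒ CA·AC·AC·AC·AC·AC·CA·AC·DB·BB·BB·DB·BB·DB·BB·DB·AC·AC·CA·AC·AC·AC·CA·AC·DB·BB·BB·DB·BB·DB·BB·DB
    A ↦ BB
    B ↦ AC
    C ↦ DB
    D ↦ CA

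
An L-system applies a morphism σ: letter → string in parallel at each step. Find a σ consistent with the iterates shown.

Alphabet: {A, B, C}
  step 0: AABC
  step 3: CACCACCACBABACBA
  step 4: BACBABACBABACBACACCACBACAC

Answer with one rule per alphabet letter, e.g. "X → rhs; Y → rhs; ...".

  step 3 ⇒ step 4: CACCACCACBABACBA ⇒ BA·C·BA·BA·C·BA·BA·C·BA·CA·C·CA·C·BA·CA·C
    A ↦ C
    B ↦ CA
    C ↦ BA

A->C, B->CA, C->BA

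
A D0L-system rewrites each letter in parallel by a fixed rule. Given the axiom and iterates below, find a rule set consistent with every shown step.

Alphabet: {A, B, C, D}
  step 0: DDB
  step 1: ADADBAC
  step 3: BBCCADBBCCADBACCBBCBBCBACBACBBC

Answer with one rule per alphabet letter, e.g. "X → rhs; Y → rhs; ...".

A->C, B->BAC, C->BBC, D->AD

  step 0 ⇒ step 1: DDB ⇒ AD·AD·BAC
    B ↦ BAC
    D ↦ AD
    A ↦ C  (constrained at step 1)
    C ↦ BBC  (constrained at step 1)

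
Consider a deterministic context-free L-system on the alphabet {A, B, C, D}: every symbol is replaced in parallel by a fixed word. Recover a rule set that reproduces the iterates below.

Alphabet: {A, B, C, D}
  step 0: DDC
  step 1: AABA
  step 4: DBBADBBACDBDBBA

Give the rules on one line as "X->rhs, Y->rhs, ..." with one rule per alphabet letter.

  step 0 ⇒ step 1: DDC ⇒ A·A·BA
    C ↦ BA
    D ↦ A
    A ↦ DB  (constrained at step 1)
    B ↦ C  (constrained at step 1)

A->DB, B->C, C->BA, D->A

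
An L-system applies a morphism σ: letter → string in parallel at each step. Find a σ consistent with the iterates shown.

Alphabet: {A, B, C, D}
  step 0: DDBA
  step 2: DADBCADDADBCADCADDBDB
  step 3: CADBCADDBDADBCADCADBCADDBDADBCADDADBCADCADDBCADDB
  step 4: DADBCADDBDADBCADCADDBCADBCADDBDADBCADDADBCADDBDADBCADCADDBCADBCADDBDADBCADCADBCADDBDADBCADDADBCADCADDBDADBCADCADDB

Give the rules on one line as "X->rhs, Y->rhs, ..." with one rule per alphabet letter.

  step 3 ⇒ step 4: CADBCADDBDADBCADCADBCADDBDADBCADDADBCADCADDBCADDB ⇒ DAD·B·CAD·DB·DAD·B·CAD·CAD·DB·CAD·B·CAD·DB·DAD·B·CAD·DAD·B·CAD·DB·DAD·B·CAD·CAD·DB·CAD·B·CAD·DB·DAD·B·CAD·CAD·B·CAD·DB·DAD·B·CAD·DAD·B·CAD·CAD·DB·DAD·B·CAD·CAD·DB
    A ↦ B
    B ↦ DB
    C ↦ DAD
    D ↦ CAD

A->B, B->DB, C->DAD, D->CAD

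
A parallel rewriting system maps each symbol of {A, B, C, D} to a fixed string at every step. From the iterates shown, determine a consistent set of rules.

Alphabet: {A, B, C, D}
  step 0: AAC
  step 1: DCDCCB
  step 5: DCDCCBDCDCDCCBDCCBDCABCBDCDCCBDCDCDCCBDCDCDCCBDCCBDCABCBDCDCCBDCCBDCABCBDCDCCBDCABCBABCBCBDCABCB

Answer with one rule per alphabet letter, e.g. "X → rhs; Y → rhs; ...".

  step 0 ⇒ step 1: AAC ⇒ DC·DC·CB
    A ↦ DC
    C ↦ CB
    B ↦ DC  (constrained at step 1)
    D ↦ AB  (constrained at step 1)

A->DC, B->DC, C->CB, D->AB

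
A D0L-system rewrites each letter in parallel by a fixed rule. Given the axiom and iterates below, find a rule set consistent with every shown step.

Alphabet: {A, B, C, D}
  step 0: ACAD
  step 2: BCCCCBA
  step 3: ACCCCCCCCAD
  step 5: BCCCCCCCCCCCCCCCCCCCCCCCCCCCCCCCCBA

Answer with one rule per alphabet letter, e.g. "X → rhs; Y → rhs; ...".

  step 2 ⇒ step 3: BCCCCBA ⇒ A·CC·CC·CC·CC·A·D
    A ↦ D
    B ↦ A
    C ↦ CC
    D ↦ B  (constrained at step 0)

A->D, B->A, C->CC, D->B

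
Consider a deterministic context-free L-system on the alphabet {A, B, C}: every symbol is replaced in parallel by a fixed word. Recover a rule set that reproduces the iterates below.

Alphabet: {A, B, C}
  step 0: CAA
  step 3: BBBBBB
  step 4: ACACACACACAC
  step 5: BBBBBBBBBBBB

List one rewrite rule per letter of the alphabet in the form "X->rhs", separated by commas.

  step 4 ⇒ step 5: ACACACACACAC ⇒ B·B·B·B·B·B·B·B·B·B·B·B
    A ↦ B
    C ↦ B
  step 3 ⇒ step 4: BBBBBB ⇒ AC·AC·AC·AC·AC·AC
    B ↦ AC

A->B, B->AC, C->B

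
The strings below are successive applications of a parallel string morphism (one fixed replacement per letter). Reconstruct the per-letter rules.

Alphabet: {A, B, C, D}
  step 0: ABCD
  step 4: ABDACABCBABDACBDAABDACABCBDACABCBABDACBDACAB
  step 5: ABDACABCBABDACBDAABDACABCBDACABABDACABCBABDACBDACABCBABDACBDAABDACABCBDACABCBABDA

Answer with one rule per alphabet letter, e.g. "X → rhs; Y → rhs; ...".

A->AB, B->DA, C->CB, D->C

  step 4 ⇒ step 5: ABDACABCBABDACBDAABDACABCBDACABCBABDACBDACAB ⇒ AB·DA·C·AB·CB·AB·DA·CB·DA·AB·DA·C·AB·CB·DA·C·AB·AB·DA·C·AB·CB·AB·DA·CB·DA·C·AB·CB·AB·DA·CB·DA·AB·DA·C·AB·CB·DA·C·AB·CB·AB·DA
    A ↦ AB
    B ↦ DA
    C ↦ CB
    D ↦ C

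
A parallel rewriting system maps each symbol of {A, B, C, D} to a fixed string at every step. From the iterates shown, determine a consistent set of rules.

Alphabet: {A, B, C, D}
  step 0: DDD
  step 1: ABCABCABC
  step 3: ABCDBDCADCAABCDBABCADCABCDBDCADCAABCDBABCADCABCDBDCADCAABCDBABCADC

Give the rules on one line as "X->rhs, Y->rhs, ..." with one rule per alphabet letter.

A->DCA, B->ADC, C->DB, D->ABC

  step 0 ⇒ step 1: DDD ⇒ ABC·ABC·ABC
    D ↦ ABC
    A ↦ DCA  (constrained at step 1)
    B ↦ ADC  (constrained at step 1)
    C ↦ DB  (constrained at step 1)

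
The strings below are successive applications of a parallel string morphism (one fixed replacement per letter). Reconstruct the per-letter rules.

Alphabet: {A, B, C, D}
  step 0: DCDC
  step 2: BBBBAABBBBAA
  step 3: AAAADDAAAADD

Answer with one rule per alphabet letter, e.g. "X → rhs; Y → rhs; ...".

A->D, B->A, C->BB, D->CC

  step 2 ⇒ step 3: BBBBAABBBBAA ⇒ A·A·A·A·D·D·A·A·A·A·D·D
    A ↦ D
    B ↦ A
    C ↦ BB  (constrained at step 0)
    D ↦ CC  (constrained at step 0)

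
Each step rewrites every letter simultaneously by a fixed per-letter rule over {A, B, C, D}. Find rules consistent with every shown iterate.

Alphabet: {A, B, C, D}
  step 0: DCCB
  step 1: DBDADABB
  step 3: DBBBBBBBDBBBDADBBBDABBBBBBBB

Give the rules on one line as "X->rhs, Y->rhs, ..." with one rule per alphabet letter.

A->C, B->BB, C->DA, D->DB

  step 0 ⇒ step 1: DCCB ⇒ DB·DA·DA·BB
    B ↦ BB
    C ↦ DA
    D ↦ DB
    A ↦ C  (constrained at step 1)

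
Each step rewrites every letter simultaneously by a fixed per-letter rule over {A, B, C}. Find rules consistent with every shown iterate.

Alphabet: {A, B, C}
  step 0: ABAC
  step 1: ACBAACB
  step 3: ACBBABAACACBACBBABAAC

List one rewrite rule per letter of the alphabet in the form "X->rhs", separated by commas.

A->AC, B->BA, C->B

  step 0 ⇒ step 1: ABAC ⇒ AC·BA·AC·B
    A ↦ AC
    B ↦ BA
    C ↦ B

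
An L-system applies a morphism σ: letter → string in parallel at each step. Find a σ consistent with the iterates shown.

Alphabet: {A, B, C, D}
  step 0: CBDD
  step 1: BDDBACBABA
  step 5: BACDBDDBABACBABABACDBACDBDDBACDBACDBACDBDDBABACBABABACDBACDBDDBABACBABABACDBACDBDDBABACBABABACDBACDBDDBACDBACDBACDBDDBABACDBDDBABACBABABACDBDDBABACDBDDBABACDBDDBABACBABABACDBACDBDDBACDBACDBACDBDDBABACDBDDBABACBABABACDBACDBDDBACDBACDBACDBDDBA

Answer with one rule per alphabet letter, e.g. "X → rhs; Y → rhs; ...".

A->D, B->BAC, C->BDD, D->BA

  step 0 ⇒ step 1: CBDD ⇒ BDD·BAC·BA·BA
    B ↦ BAC
    C ↦ BDD
    D ↦ BA
    A ↦ D  (constrained at step 1)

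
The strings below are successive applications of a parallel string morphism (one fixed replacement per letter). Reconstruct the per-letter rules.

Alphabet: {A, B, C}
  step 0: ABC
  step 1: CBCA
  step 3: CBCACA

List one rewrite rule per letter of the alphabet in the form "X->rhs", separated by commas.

  step 0 ⇒ step 1: ABC ⇒ C·BC·A
    A ↦ C
    B ↦ BC
    C ↦ A

A->C, B->BC, C->A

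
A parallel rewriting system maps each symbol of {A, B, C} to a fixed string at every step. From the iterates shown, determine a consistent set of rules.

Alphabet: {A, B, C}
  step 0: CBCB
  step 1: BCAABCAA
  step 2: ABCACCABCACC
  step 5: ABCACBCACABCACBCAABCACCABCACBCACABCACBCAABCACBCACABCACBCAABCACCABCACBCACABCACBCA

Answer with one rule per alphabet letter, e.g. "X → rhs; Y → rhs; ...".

A->C, B->A, C->BCA

  step 1 ⇒ step 2: BCAABCAA ⇒ A·BCA·C·C·A·BCA·C·C
    A ↦ C
    B ↦ A
    C ↦ BCA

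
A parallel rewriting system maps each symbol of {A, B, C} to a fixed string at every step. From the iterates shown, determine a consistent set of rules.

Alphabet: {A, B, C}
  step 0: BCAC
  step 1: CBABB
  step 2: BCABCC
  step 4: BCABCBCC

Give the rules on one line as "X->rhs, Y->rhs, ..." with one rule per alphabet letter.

A->AB, B->C, C->B

  step 1 ⇒ step 2: CBABB ⇒ B·C·AB·C·C
    A ↦ AB
    B ↦ C
    C ↦ B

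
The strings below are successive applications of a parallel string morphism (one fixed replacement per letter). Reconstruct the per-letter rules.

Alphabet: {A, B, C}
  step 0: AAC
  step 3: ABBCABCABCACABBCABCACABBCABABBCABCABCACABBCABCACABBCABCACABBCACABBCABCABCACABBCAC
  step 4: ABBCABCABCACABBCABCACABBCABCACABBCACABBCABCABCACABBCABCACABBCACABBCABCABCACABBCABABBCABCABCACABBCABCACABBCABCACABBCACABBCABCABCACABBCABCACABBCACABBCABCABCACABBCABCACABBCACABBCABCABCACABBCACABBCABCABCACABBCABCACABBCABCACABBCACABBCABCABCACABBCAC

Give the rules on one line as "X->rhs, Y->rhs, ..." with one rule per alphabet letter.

  step 3 ⇒ step 4: ABBCABCABCACABBCABCACABBCABABBCABCABCACABBCABCACABBCABCACABBCACABBCABCABCACABBCAC ⇒ ABB·CAB·CAB·CAC·ABB·CAB·CAC·ABB·CAB·CAC·ABB·CAC·ABB·CAB·CAB·CAC·ABB·CAB·CAC·ABB·CAC·ABB·CAB·CAB·CAC·ABB·CAB·ABB·CAB·CAB·CAC·ABB·CAB·CAC·ABB·CAB·CAC·ABB·CAC·ABB·CAB·CAB·CAC·ABB·CAB·CAC·ABB·CAC·ABB·CAB·CAB·CAC·ABB·CAB·CAC·ABB·CAC·ABB·CAB·CAB·CAC·ABB·CAC·ABB·CAB·CAB·CAC·ABB·CAB·CAC·ABB·CAB·CAC·ABB·CAC·ABB·CAB·CAB·CAC·ABB·CAC
    A ↦ ABB
    B ↦ CAB
    C ↦ CAC

A->ABB, B->CAB, C->CAC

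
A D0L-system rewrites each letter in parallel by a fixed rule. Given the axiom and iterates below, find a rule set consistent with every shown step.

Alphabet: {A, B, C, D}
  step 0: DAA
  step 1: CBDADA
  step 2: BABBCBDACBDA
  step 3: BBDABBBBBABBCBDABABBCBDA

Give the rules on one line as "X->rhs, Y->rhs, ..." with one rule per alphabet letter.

  step 2 ⇒ step 3: BABBCBDACBDA ⇒ BB·DA·BB·BB·BA·BB·CB·DA·BA·BB·CB·DA
    A ↦ DA
    B ↦ BB
    C ↦ BA
    D ↦ CB

A->DA, B->BB, C->BA, D->CB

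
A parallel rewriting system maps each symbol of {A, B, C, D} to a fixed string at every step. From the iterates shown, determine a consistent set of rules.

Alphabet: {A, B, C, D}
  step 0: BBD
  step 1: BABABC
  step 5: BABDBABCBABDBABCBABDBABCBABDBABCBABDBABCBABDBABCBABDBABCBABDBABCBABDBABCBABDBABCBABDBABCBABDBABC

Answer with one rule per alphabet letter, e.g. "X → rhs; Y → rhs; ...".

  step 0 ⇒ step 1: BBD ⇒ BA·BA·BC
    B ↦ BA
    D ↦ BC
    A ↦ BD  (constrained at step 1)
    C ↦ BC  (constrained at step 1)

A->BD, B->BA, C->BC, D->BC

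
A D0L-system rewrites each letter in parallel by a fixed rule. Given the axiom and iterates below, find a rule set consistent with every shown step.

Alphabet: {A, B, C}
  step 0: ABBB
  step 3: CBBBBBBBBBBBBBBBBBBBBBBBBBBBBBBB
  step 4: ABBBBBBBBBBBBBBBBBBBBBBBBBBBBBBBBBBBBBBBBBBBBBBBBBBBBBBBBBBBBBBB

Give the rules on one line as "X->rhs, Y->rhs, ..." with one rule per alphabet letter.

A->CB, B->BB, C->AB

  step 3 ⇒ step 4: CBBBBBBBBBBBBBBBBBBBBBBBBBBBBBBB ⇒ AB·BB·BB·BB·BB·BB·BB·BB·BB·BB·BB·BB·BB·BB·BB·BB·BB·BB·BB·BB·BB·BB·BB·BB·BB·BB·BB·BB·BB·BB·BB·BB
    B ↦ BB
    C ↦ AB
    A ↦ CB  (constrained at step 0)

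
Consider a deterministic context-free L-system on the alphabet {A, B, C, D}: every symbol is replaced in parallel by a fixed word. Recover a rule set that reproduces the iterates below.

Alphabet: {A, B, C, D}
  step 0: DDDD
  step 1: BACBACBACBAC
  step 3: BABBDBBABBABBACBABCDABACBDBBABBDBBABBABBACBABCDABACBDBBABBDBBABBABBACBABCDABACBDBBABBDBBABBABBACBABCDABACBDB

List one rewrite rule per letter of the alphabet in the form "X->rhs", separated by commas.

A->BDB, B->BAB, C->CDA, D->BAC

  step 0 ⇒ step 1: DDDD ⇒ BAC·BAC·BAC·BAC
    D ↦ BAC
    A ↦ BDB  (constrained at step 1)
    B ↦ BAB  (constrained at step 1)
    C ↦ CDA  (constrained at step 1)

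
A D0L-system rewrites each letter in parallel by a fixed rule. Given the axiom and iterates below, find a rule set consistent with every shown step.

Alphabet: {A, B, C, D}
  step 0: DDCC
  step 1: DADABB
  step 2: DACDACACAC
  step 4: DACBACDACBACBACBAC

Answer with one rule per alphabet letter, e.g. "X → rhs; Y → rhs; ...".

A->C, B->AC, C->B, D->DA

  step 1 ⇒ step 2: DADABB ⇒ DA·C·DA·C·AC·AC
    A ↦ C
    B ↦ AC
    D ↦ DA
  step 0 ⇒ step 1: DDCC ⇒ DA·DA·B·B
    C ↦ B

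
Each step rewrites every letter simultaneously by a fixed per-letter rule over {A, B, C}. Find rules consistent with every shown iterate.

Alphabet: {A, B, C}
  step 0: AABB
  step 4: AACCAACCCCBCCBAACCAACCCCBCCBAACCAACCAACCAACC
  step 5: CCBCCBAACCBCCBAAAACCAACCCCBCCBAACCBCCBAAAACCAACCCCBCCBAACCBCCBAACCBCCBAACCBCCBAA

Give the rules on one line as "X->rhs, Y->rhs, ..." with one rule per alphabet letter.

  step 4 ⇒ step 5: AACCAACCCCBCCBAACCAACCCCBCCBAACCAACCAACCAACC ⇒ CCB·CCB·A·A·CCB·CCB·A·A·A·A·CC·A·A·CC·CCB·CCB·A·A·CCB·CCB·A·A·A·A·CC·A·A·CC·CCB·CCB·A·A·CCB·CCB·A·A·CCB·CCB·A·A·CCB·CCB·A·A
    A ↦ CCB
    B ↦ CC
    C ↦ A

A->CCB, B->CC, C->A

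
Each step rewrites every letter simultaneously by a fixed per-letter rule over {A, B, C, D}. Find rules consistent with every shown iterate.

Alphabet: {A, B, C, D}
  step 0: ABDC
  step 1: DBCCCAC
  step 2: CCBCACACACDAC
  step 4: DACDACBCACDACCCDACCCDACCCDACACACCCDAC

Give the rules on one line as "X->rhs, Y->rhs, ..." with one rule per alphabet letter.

  step 1 ⇒ step 2: DBCCCAC ⇒ CC·BC·AC·AC·AC·D·AC
    A ↦ D
    B ↦ BC
    C ↦ AC
    D ↦ CC

A->D, B->BC, C->AC, D->CC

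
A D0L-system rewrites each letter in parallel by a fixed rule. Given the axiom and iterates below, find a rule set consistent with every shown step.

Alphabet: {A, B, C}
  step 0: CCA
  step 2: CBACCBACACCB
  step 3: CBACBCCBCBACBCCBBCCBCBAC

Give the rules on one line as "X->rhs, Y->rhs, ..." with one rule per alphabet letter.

A->BC, B->AC, C->CB

  step 2 ⇒ step 3: CBACCBACACCB ⇒ CB·AC·BC·CB·CB·AC·BC·CB·BC·CB·CB·AC
    A ↦ BC
    B ↦ AC
    C ↦ CB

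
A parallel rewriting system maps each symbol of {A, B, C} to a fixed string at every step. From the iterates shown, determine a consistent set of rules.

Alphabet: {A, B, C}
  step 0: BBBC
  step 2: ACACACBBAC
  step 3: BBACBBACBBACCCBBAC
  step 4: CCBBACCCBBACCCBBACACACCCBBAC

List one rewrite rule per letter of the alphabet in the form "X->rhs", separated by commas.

A->BB, B->C, C->AC

  step 3 ⇒ step 4: BBACBBACBBACCCBBAC ⇒ C·C·BB·AC·C·C·BB·AC·C·C·BB·AC·AC·AC·C·C·BB·AC
    A ↦ BB
    B ↦ C
    C ↦ AC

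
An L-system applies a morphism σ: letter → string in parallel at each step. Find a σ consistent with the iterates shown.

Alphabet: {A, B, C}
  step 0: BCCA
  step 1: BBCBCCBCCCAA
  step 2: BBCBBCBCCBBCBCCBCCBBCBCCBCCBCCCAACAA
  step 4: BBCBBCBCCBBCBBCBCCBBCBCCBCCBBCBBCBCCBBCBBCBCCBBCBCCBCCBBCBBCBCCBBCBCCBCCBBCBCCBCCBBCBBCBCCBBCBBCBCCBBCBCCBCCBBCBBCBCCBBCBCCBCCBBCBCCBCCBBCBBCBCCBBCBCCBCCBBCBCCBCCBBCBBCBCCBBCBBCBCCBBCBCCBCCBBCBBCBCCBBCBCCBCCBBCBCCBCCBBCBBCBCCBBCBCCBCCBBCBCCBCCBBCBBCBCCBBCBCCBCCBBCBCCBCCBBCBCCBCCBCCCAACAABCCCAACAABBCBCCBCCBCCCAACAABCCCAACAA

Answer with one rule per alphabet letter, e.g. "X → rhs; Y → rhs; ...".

A->CAA, B->BBC, C->BCC

  step 1 ⇒ step 2: BBCBCCBCCCAA ⇒ BBC·BBC·BCC·BBC·BCC·BCC·BBC·BCC·BCC·BCC·CAA·CAA
    A ↦ CAA
    B ↦ BBC
    C ↦ BCC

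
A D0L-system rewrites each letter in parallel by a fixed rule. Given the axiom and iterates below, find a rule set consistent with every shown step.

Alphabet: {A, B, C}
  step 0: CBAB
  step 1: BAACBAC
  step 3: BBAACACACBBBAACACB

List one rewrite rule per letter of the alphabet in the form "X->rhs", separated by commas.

A->B, B->AC, C->BA

  step 0 ⇒ step 1: CBAB ⇒ BA·AC·B·AC
    A ↦ B
    B ↦ AC
    C ↦ BA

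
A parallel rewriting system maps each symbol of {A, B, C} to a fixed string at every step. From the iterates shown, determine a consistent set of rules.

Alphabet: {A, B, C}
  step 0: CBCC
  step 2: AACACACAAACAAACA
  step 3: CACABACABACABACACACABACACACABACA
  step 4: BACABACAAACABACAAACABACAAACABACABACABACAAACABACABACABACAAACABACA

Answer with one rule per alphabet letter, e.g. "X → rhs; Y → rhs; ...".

A->CA, B->AA, C->BA

  step 3 ⇒ step 4: CACABACABACABACACACABACACACABACA ⇒ BA·CA·BA·CA·AA·CA·BA·CA·AA·CA·BA·CA·AA·CA·BA·CA·BA·CA·BA·CA·AA·CA·BA·CA·BA·CA·BA·CA·AA·CA·BA·CA
    A ↦ CA
    B ↦ AA
    C ↦ BA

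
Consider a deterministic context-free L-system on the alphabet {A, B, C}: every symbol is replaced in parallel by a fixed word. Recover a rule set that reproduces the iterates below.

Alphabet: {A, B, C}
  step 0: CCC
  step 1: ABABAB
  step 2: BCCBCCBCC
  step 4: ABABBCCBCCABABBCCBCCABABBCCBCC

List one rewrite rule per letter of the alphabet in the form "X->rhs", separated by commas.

  step 1 ⇒ step 2: ABABAB ⇒ B·CC·B·CC·B·CC
    A ↦ B
    B ↦ CC
  step 0 ⇒ step 1: CCC ⇒ AB·AB·AB
    C ↦ AB

A->B, B->CC, C->AB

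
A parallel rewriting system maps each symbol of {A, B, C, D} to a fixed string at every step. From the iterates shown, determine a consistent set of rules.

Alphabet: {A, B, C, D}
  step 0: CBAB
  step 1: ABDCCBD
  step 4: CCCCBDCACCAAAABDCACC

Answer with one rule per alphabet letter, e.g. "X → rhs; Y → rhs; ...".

  step 0 ⇒ step 1: CBAB ⇒ A·BD·CC·BD
    A ↦ CC
    B ↦ BD
    C ↦ A
    D ↦ C  (constrained at step 1)

A->CC, B->BD, C->A, D->C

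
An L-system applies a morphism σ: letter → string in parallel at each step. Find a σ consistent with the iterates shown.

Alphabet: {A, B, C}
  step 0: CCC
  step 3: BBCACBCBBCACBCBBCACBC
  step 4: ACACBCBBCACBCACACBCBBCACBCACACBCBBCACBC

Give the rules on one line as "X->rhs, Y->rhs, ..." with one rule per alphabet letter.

  step 3 ⇒ step 4: BBCACBCBBCACBCBBCACBC ⇒ AC·AC·BC·B·BC·AC·BC·AC·AC·BC·B·BC·AC·BC·AC·AC·BC·B·BC·AC·BC
    A ↦ B
    B ↦ AC
    C ↦ BC

A->B, B->AC, C->BC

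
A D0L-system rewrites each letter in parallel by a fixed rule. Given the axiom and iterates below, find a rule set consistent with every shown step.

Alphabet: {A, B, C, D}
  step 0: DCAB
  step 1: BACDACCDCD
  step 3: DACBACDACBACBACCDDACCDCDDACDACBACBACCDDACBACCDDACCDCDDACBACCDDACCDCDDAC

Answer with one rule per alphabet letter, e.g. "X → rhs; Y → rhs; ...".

  step 0 ⇒ step 1: DCAB ⇒ BAC·DAC·CD·CD
    A ↦ CD
    B ↦ CD
    C ↦ DAC
    D ↦ BAC

A->CD, B->CD, C->DAC, D->BAC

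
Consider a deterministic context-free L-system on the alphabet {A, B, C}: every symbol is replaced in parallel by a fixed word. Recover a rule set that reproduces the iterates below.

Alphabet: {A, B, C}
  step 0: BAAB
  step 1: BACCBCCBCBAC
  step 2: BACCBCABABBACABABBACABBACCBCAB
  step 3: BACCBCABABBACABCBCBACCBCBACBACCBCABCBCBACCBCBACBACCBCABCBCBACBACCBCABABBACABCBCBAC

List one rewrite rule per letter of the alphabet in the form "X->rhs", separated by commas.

  step 2 ⇒ step 3: BACCBCABABBACABABBACABBACCBCAB ⇒ BAC·CBC·AB·AB·BAC·AB·CBC·BAC·CBC·BAC·BAC·CBC·AB·CBC·BAC·CBC·BAC·BAC·CBC·AB·CBC·BAC·BAC·CBC·AB·AB·BAC·AB·CBC·BAC
    A ↦ CBC
    B ↦ BAC
    C ↦ AB

A->CBC, B->BAC, C->AB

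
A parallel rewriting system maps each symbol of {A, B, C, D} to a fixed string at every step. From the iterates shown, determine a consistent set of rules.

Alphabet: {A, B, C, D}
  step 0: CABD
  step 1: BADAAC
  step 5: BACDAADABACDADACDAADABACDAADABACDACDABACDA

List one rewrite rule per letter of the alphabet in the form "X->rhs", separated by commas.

A->DA, B->A, C->BA, D->C

  step 0 ⇒ step 1: CABD ⇒ BA·DA·A·C
    A ↦ DA
    B ↦ A
    C ↦ BA
    D ↦ C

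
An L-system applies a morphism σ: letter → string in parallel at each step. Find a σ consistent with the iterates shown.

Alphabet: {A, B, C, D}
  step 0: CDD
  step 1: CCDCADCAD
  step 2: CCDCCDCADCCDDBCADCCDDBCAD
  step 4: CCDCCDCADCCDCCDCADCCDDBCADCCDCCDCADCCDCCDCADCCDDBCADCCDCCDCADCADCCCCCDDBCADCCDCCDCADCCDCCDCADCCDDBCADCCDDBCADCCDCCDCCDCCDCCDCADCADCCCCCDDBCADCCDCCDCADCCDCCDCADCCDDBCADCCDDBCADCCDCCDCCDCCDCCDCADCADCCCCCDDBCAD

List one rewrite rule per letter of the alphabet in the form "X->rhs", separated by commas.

A->DB, B->CCC, C->CCD, D->CAD

  step 1 ⇒ step 2: CCDCADCAD ⇒ CCD·CCD·CAD·CCD·DB·CAD·CCD·DB·CAD
    A ↦ DB
    C ↦ CCD
    D ↦ CAD
    B ↦ CCC  (constrained at step 2)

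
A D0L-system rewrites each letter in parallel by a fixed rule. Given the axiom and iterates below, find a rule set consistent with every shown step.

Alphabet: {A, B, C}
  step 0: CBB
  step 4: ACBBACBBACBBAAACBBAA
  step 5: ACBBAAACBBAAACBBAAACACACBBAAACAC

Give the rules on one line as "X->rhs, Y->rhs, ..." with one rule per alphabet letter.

  step 4 ⇒ step 5: ACBBACBBACBBAAACBBAA ⇒ AC·BB·A·A·AC·BB·A·A·AC·BB·A·A·AC·AC·AC·BB·A·A·AC·AC
    A ↦ AC
    B ↦ A
    C ↦ BB

A->AC, B->A, C->BB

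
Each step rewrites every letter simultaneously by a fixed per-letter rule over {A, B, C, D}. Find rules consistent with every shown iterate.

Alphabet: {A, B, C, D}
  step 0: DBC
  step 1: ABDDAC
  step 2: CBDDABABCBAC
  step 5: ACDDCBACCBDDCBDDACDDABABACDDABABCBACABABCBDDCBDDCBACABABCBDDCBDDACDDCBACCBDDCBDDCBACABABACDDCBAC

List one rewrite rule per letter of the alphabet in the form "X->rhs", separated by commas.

  step 1 ⇒ step 2: ABDDAC ⇒ CB·DD·AB·AB·CB·AC
    A ↦ CB
    B ↦ DD
    C ↦ AC
    D ↦ AB

A->CB, B->DD, C->AC, D->AB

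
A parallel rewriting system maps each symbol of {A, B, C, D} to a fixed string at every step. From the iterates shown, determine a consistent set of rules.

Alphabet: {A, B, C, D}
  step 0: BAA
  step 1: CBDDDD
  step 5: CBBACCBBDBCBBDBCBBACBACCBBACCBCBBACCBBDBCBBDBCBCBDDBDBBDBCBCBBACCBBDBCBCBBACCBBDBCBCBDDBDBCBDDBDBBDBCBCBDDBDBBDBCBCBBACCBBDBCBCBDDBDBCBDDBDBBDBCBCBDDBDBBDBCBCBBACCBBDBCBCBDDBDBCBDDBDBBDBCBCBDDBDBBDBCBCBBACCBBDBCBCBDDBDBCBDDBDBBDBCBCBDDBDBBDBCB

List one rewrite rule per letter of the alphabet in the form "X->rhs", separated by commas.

A->DD, B->CB, C->BDB, D->BAC

  step 0 ⇒ step 1: BAA ⇒ CB·DD·DD
    A ↦ DD
    B ↦ CB
    C ↦ BDB  (constrained at step 1)
    D ↦ BAC  (constrained at step 1)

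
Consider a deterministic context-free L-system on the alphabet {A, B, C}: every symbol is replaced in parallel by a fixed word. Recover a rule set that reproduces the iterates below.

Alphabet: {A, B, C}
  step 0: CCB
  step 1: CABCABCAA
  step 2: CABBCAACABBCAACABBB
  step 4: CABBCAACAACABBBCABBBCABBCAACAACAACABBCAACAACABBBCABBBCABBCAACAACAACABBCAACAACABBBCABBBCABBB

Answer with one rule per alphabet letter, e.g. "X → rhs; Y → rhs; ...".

A->B, B->CAA, C->CAB

  step 1 ⇒ step 2: CABCABCAA ⇒ CAB·B·CAA·CAB·B·CAA·CAB·B·B
    A ↦ B
    B ↦ CAA
    C ↦ CAB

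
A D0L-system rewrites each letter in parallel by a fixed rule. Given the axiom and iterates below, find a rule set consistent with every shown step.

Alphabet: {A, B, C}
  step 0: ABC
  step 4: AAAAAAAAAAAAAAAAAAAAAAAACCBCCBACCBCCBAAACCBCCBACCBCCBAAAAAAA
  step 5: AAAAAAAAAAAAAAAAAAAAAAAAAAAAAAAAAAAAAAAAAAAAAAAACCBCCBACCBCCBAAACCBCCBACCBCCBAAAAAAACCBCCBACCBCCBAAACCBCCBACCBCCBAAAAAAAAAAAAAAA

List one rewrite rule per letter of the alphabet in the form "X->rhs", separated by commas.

  step 4 ⇒ step 5: AAAAAAAAAAAAAAAAAAAAAAAACCBCCBACCBCCBAAACCBCCBACCBCCBAAAAAAA ⇒ AA·AA·AA·AA·AA·AA·AA·AA·AA·AA·AA·AA·AA·AA·AA·AA·AA·AA·AA·AA·AA·AA·AA·AA·CCB·CCB·A·CCB·CCB·A·AA·CCB·CCB·A·CCB·CCB·A·AA·AA·AA·CCB·CCB·A·CCB·CCB·A·AA·CCB·CCB·A·CCB·CCB·A·AA·AA·AA·AA·AA·AA·AA
    A ↦ AA
    B ↦ A
    C ↦ CCB

A->AA, B->A, C->CCB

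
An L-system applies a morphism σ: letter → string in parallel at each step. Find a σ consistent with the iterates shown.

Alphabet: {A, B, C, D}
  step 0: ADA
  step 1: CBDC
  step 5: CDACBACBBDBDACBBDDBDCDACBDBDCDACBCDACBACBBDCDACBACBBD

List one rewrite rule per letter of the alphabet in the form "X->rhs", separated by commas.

  step 0 ⇒ step 1: ADA ⇒ C·BD·C
    A ↦ C
    D ↦ BD
    B ↦ ACB  (constrained at step 1)
    C ↦ D  (constrained at step 1)

A->C, B->ACB, C->D, D->BD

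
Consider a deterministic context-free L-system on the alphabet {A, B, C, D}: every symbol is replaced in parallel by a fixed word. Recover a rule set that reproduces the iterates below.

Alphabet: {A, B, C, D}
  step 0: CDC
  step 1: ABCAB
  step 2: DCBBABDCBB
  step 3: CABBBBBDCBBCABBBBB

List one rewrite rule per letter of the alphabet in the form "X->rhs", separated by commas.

A->DC, B->BB, C->AB, D->C

  step 2 ⇒ step 3: DCBBABDCBB ⇒ C·AB·BB·BB·DC·BB·C·AB·BB·BB
    A ↦ DC
    B ↦ BB
    C ↦ AB
    D ↦ C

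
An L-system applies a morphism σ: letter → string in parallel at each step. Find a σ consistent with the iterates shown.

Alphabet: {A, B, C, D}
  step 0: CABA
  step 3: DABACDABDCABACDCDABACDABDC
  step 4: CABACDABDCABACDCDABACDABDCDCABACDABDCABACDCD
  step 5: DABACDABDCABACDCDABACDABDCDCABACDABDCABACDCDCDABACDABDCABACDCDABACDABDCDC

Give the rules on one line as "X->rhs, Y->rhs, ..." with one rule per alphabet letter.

A->AB, B->ACD, C->D, D->C

  step 4 ⇒ step 5: CABACDABDCABACDCDABACDABDCDCABACDABDCABACDCD ⇒ D·AB·ACD·AB·D·C·AB·ACD·C·D·AB·ACD·AB·D·C·D·C·AB·ACD·AB·D·C·AB·ACD·C·D·C·D·AB·ACD·AB·D·C·AB·ACD·C·D·AB·ACD·AB·D·C·D·C
    A ↦ AB
    B ↦ ACD
    C ↦ D
    D ↦ C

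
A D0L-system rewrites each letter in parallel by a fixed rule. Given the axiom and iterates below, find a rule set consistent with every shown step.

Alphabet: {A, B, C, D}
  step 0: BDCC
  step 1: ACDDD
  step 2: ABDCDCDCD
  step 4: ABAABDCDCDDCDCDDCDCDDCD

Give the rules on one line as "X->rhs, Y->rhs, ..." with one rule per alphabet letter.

A->AB, B->A, C->D, D->CD

  step 1 ⇒ step 2: ACDDD ⇒ AB·D·CD·CD·CD
    A ↦ AB
    C ↦ D
    D ↦ CD
  step 0 ⇒ step 1: BDCC ⇒ A·CD·D·D
    B ↦ A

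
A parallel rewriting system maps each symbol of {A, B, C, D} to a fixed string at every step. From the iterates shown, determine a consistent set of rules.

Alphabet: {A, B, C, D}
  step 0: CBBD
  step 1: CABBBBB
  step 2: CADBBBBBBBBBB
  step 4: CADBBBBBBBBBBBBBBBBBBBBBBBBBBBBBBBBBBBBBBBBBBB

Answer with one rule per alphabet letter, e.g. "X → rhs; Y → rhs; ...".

  step 1 ⇒ step 2: CABBBBB ⇒ CA·D·BB·BB·BB·BB·BB
    A ↦ D
    B ↦ BB
    C ↦ CA
  step 0 ⇒ step 1: CBBD ⇒ CA·BB·BB·B
    D ↦ B

A->D, B->BB, C->CA, D->B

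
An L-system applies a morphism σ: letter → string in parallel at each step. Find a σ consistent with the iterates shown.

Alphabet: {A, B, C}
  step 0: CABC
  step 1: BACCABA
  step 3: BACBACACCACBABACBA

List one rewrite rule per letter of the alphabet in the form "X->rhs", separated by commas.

  step 0 ⇒ step 1: CABC ⇒ BA·C·CA·BA
    A ↦ C
    B ↦ CA
    C ↦ BA

A->C, B->CA, C->BA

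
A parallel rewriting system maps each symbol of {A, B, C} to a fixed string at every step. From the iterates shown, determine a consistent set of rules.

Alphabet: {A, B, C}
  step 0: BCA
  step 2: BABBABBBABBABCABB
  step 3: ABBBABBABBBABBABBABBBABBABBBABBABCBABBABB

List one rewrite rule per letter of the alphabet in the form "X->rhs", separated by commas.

  step 2 ⇒ step 3: BABBABBBABBABCABB ⇒ ABB·B·ABB·ABB·B·ABB·ABB·ABB·B·ABB·ABB·B·ABB·ABC·B·ABB·ABB
    A ↦ B
    B ↦ ABB
    C ↦ ABC

A->B, B->ABB, C->ABC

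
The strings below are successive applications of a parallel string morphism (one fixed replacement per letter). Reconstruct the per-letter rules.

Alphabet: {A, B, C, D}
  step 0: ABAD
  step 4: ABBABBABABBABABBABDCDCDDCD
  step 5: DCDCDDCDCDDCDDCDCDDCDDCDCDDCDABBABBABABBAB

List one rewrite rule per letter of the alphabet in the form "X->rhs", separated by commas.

A->D, B->CD, C->B, D->AB

  step 4 ⇒ step 5: ABBABBABABBABABBABDCDCDDCD ⇒ D·CD·CD·D·CD·CD·D·CD·D·CD·CD·D·CD·D·CD·CD·D·CD·AB·B·AB·B·AB·AB·B·AB
    A ↦ D
    B ↦ CD
    C ↦ B
    D ↦ AB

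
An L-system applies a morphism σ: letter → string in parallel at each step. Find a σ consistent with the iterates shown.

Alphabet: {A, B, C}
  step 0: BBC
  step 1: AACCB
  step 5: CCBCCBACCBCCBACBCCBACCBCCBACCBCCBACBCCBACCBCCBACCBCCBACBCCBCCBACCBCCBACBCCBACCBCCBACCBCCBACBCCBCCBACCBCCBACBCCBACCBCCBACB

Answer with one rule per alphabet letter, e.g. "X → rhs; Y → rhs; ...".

A->CB, B->A, C->CCB

  step 0 ⇒ step 1: BBC ⇒ A·A·CCB
    B ↦ A
    C ↦ CCB
    A ↦ CB  (constrained at step 1)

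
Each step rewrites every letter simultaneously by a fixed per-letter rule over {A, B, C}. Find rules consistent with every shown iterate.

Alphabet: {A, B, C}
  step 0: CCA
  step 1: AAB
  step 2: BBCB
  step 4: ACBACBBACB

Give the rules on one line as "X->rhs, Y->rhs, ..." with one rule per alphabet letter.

A->B, B->CB, C->A

  step 1 ⇒ step 2: AAB ⇒ B·B·CB
    A ↦ B
    B ↦ CB
  step 0 ⇒ step 1: CCA ⇒ A·A·B
    C ↦ A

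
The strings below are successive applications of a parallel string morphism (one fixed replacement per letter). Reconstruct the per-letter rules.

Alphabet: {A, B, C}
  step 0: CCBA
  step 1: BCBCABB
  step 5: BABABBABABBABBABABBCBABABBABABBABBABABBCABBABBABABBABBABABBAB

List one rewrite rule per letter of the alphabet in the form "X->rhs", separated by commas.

  step 0 ⇒ step 1: CCBA ⇒ BC·BC·AB·B
    A ↦ B
    B ↦ AB
    C ↦ BC

A->B, B->AB, C->BC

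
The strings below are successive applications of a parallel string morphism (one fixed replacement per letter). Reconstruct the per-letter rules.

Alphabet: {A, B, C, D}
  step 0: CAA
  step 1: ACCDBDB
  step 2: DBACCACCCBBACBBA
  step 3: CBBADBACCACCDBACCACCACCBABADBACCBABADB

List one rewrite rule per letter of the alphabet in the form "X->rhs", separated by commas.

  step 2 ⇒ step 3: DBACCACCCBBACBBA ⇒ CB·BA·DB·ACC·ACC·DB·ACC·ACC·ACC·BA·BA·DB·ACC·BA·BA·DB
    A ↦ DB
    B ↦ BA
    C ↦ ACC
    D ↦ CB

A->DB, B->BA, C->ACC, D->CB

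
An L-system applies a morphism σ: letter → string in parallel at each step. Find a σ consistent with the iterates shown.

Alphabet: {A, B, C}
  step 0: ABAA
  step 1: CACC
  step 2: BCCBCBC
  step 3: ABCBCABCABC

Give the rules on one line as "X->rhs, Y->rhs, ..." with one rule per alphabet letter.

  step 2 ⇒ step 3: BCCBCBC ⇒ A·BC·BC·A·BC·A·BC
    B ↦ A
    C ↦ BC
  step 0 ⇒ step 1: ABAA ⇒ C·A·C·C
    A ↦ C

A->C, B->A, C->BC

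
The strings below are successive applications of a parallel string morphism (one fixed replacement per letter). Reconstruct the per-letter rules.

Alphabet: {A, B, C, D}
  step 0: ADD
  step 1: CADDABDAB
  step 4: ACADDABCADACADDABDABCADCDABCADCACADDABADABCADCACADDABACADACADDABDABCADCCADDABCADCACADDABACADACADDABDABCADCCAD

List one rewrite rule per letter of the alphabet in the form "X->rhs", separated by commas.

A->CAD, B->C, C->A, D->DAB

  step 0 ⇒ step 1: ADD ⇒ CAD·DAB·DAB
    A ↦ CAD
    D ↦ DAB
    B ↦ C  (constrained at step 1)
    C ↦ A  (constrained at step 1)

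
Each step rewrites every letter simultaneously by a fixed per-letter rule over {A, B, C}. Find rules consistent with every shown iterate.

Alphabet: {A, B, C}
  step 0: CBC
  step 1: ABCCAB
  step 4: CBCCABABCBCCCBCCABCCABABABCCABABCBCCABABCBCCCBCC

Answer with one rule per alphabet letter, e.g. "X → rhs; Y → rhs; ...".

  step 0 ⇒ step 1: CBC ⇒ AB·CC·AB
    B ↦ CC
    C ↦ AB
    A ↦ CB  (constrained at step 1)

A->CB, B->CC, C->AB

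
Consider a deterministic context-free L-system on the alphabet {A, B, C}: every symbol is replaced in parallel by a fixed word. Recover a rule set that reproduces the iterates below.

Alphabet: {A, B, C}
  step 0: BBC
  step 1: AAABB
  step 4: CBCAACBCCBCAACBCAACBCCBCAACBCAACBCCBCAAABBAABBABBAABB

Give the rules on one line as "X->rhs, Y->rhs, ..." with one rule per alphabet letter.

A->CBC, B->A, C->ABB

  step 0 ⇒ step 1: BBC ⇒ A·A·ABB
    B ↦ A
    C ↦ ABB
    A ↦ CBC  (constrained at step 1)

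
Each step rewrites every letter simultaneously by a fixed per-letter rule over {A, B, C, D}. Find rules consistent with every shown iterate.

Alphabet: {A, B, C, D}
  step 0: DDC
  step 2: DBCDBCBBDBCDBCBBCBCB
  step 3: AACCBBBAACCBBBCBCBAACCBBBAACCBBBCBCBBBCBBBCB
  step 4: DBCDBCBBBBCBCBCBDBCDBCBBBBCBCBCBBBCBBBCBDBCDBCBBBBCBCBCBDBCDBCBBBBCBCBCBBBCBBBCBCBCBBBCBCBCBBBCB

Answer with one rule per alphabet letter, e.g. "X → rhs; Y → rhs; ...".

  step 3 ⇒ step 4: AACCBBBAACCBBBCBCBAACCBBBAACCBBBCBCBBBCBBBCB ⇒ DBC·DBC·BB·BB·CB·CB·CB·DBC·DBC·BB·BB·CB·CB·CB·BB·CB·BB·CB·DBC·DBC·BB·BB·CB·CB·CB·DBC·DBC·BB·BB·CB·CB·CB·BB·CB·BB·CB·CB·CB·BB·CB·CB·CB·BB·CB
    A ↦ DBC
    B ↦ CB
    C ↦ BB
  step 2 ⇒ step 3: DBCDBCBBDBCDBCBBCBCB ⇒ AAC·CB·BB·AAC·CB·BB·CB·CB·AAC·CB·BB·AAC·CB·BB·CB·CB·BB·CB·BB·CB
    D ↦ AAC

A->DBC, B->CB, C->BB, D->AAC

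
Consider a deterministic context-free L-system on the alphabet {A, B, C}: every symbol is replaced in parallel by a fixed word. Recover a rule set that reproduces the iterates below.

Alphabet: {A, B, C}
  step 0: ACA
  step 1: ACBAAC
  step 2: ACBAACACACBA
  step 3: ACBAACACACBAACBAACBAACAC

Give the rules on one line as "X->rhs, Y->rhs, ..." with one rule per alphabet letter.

  step 2 ⇒ step 3: ACBAACACACBA ⇒ AC·BA·AC·AC·AC·BA·AC·BA·AC·BA·AC·AC
    A ↦ AC
    B ↦ AC
    C ↦ BA

A->AC, B->AC, C->BA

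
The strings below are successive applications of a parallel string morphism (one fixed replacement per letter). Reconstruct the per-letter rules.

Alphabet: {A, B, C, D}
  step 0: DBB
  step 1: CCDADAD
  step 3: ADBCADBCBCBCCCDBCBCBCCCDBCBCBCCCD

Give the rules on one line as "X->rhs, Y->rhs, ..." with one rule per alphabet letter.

  step 0 ⇒ step 1: DBB ⇒ CCD·AD·AD
    B ↦ AD
    D ↦ CCD
    A ↦ C  (constrained at step 1)
    C ↦ BC  (constrained at step 1)

A->C, B->AD, C->BC, D->CCD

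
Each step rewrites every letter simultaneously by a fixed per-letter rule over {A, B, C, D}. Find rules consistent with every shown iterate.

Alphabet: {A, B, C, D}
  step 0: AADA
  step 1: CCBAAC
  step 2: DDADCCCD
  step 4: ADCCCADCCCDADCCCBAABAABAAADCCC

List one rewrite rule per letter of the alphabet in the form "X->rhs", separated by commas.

A->C, B->ADC, C->D, D->BAA

  step 1 ⇒ step 2: CCBAAC ⇒ D·D·ADC·C·C·D
    A ↦ C
    B ↦ ADC
    C ↦ D
  step 0 ⇒ step 1: AADA ⇒ C·C·BAA·C
    D ↦ BAA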